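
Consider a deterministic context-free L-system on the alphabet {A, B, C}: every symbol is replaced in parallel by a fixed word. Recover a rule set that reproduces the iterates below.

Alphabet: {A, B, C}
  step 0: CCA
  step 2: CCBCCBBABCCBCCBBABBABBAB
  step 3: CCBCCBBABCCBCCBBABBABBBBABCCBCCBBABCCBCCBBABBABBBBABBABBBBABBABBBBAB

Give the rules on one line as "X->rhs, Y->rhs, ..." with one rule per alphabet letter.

  step 2 ⇒ step 3: CCBCCBBABCCBCCBBABBABBAB ⇒ CCB·CCB·BAB·CCB·CCB·BAB·BAB·BB·BAB·CCB·CCB·BAB·CCB·CCB·BAB·BAB·BB·BAB·BAB·BB·BAB·BAB·BB·BAB
    A ↦ BB
    B ↦ BAB
    C ↦ CCB

A->BB, B->BAB, C->CCB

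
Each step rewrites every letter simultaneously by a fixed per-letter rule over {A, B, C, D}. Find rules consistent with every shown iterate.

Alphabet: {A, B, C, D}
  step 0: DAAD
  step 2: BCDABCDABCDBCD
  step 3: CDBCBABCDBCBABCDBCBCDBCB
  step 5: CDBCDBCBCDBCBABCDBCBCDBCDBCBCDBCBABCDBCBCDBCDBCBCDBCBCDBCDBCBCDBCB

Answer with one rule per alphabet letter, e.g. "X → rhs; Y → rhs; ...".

  step 2 ⇒ step 3: BCDABCDABCDBCD ⇒ CD·B·CB·AB·CD·B·CB·AB·CD·B·CB·CD·B·CB
    A ↦ AB
    B ↦ CD
    C ↦ B
    D ↦ CB

A->AB, B->CD, C->B, D->CB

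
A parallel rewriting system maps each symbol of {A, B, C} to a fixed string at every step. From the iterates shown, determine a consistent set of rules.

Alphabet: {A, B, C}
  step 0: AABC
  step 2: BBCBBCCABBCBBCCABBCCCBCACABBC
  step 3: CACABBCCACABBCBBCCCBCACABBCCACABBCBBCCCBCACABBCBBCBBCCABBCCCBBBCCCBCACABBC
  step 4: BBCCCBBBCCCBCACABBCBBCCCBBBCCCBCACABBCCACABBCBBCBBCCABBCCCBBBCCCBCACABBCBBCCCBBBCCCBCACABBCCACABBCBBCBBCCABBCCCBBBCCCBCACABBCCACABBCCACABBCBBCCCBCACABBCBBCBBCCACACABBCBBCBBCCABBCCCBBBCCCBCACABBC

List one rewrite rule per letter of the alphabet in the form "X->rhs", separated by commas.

  step 3 ⇒ step 4: CACABBCCACABBCBBCCCBCACABBCCACABBCBBCCCBCACABBCBBCBBCCABBCCCBBBCCCBCACABBC ⇒ BBC·CCB·BBC·CCB·CA·CA·BBC·BBC·CCB·BBC·CCB·CA·CA·BBC·CA·CA·BBC·BBC·BBC·CA·BBC·CCB·BBC·CCB·CA·CA·BBC·BBC·CCB·BBC·CCB·CA·CA·BBC·CA·CA·BBC·BBC·BBC·CA·BBC·CCB·BBC·CCB·CA·CA·BBC·CA·CA·BBC·CA·CA·BBC·BBC·CCB·CA·CA·BBC·BBC·BBC·CA·CA·CA·BBC·BBC·BBC·CA·BBC·CCB·BBC·CCB·CA·CA·BBC
    A ↦ CCB
    B ↦ CA
    C ↦ BBC

A->CCB, B->CA, C->BBC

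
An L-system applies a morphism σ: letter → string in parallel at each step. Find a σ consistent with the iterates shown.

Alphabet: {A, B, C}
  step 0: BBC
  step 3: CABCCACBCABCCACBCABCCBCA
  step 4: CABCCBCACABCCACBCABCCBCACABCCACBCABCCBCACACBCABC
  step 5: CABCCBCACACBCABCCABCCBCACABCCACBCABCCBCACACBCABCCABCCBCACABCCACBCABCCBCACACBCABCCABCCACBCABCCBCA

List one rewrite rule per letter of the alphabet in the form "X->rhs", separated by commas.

  step 4 ⇒ step 5: CABCCBCACABCCACBCABCCBCACABCCACBCABCCBCACACBCABC ⇒ CA·BC·CB·CA·CA·CB·CA·BC·CA·BC·CB·CA·CA·BC·CA·CB·CA·BC·CB·CA·CA·CB·CA·BC·CA·BC·CB·CA·CA·BC·CA·CB·CA·BC·CB·CA·CA·CB·CA·BC·CA·BC·CA·CB·CA·BC·CB·CA
    A ↦ BC
    B ↦ CB
    C ↦ CA

A->BC, B->CB, C->CA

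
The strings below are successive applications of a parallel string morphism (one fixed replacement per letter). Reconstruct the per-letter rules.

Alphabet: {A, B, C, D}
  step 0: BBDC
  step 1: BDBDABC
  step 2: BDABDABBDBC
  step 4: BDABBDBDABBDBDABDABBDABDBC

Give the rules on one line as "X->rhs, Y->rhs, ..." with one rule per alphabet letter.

  step 1 ⇒ step 2: BDBDABC ⇒ BD·A·BD·A·B·BD·BC
    A ↦ B
    B ↦ BD
    C ↦ BC
    D ↦ A

A->B, B->BD, C->BC, D->A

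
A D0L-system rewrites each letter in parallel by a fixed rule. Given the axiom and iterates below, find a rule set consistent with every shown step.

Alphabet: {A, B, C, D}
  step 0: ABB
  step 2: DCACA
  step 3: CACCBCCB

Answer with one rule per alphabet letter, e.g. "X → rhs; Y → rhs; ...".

  step 2 ⇒ step 3: DCACA ⇒ CA·CC·B·CC·B
    A ↦ B
    C ↦ CC
    D ↦ CA
    B ↦ D  (constrained at step 0)

A->B, B->D, C->CC, D->CA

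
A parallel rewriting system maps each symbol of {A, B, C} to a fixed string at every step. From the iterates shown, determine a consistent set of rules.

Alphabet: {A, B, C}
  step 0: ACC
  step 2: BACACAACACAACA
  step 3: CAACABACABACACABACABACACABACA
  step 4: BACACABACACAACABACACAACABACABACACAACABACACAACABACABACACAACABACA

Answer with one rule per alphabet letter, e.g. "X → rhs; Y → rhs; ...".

A->CA, B->CAA, C->BA

  step 3 ⇒ step 4: CAACABACABACACABACABACACABACA ⇒ BA·CA·CA·BA·CA·CAA·CA·BA·CA·CAA·CA·BA·CA·BA·CA·CAA·CA·BA·CA·CAA·CA·BA·CA·BA·CA·CAA·CA·BA·CA
    A ↦ CA
    B ↦ CAA
    C ↦ BA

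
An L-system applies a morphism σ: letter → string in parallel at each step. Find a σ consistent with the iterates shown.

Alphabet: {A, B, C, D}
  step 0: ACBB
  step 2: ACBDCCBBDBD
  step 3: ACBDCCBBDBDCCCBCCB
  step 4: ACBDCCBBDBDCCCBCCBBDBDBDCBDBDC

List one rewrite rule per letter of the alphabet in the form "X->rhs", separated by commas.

A->AC, B->C, C->BD, D->CB

  step 3 ⇒ step 4: ACBDCCBBDBDCCCBCCB ⇒ AC·BD·C·CB·BD·BD·C·C·CB·C·CB·BD·BD·BD·C·BD·BD·C
    A ↦ AC
    B ↦ C
    C ↦ BD
    D ↦ CB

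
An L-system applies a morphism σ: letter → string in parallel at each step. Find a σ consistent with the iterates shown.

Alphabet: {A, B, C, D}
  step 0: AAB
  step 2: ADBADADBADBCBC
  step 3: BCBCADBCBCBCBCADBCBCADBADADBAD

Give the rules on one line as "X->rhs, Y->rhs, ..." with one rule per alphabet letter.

A->BC, B->AD, C->BAD, D->BC

  step 2 ⇒ step 3: ADBADADBADBCBC ⇒ BC·BC·AD·BC·BC·BC·BC·AD·BC·BC·AD·BAD·AD·BAD
    A ↦ BC
    B ↦ AD
    C ↦ BAD
    D ↦ BC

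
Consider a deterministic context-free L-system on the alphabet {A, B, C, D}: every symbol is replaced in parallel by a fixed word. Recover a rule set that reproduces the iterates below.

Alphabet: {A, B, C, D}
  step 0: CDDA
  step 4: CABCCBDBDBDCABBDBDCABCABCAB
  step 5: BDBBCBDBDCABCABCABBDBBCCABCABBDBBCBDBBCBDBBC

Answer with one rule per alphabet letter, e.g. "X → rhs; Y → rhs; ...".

A->BB, B->C, C->BD, D->AB

  step 4 ⇒ step 5: CABCCBDBDBDCABBDBDCABCABCAB ⇒ BD·BB·C·BD·BD·C·AB·C·AB·C·AB·BD·BB·C·C·AB·C·AB·BD·BB·C·BD·BB·C·BD·BB·C
    A ↦ BB
    B ↦ C
    C ↦ BD
    D ↦ AB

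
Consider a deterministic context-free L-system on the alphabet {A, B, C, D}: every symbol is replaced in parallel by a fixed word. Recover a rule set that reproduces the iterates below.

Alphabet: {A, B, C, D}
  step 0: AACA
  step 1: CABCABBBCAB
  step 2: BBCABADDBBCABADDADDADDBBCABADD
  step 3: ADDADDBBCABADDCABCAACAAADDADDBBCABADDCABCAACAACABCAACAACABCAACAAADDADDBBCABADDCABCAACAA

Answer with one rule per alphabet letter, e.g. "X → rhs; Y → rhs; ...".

  step 2 ⇒ step 3: BBCABADDBBCABADDADDADDBBCABADD ⇒ ADD·ADD·BB·CAB·ADD·CAB·CAA·CAA·ADD·ADD·BB·CAB·ADD·CAB·CAA·CAA·CAB·CAA·CAA·CAB·CAA·CAA·ADD·ADD·BB·CAB·ADD·CAB·CAA·CAA
    A ↦ CAB
    B ↦ ADD
    C ↦ BB
    D ↦ CAA

A->CAB, B->ADD, C->BB, D->CAA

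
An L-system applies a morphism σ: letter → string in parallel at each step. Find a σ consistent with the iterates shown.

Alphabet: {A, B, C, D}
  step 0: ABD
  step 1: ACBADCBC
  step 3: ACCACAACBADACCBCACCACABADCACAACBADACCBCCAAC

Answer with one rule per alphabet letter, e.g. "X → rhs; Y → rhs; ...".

A->AC, B->BAD, C->CA, D->CBC

  step 0 ⇒ step 1: ABD ⇒ AC·BAD·CBC
    A ↦ AC
    B ↦ BAD
    D ↦ CBC
    C ↦ CA  (constrained at step 1)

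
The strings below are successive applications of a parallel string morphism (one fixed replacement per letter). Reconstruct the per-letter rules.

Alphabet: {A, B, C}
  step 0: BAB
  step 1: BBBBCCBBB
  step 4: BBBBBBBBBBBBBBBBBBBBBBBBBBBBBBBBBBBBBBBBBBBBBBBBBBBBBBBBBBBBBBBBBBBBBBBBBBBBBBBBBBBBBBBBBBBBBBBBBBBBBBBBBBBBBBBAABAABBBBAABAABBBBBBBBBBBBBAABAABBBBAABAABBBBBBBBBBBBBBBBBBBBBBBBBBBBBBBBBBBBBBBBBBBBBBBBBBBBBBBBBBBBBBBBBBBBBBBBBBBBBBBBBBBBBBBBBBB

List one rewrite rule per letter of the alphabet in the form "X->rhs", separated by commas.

  step 0 ⇒ step 1: BAB ⇒ BBB·BCC·BBB
    A ↦ BCC
    B ↦ BBB
    C ↦ AAB  (constrained at step 1)

A->BCC, B->BBB, C->AAB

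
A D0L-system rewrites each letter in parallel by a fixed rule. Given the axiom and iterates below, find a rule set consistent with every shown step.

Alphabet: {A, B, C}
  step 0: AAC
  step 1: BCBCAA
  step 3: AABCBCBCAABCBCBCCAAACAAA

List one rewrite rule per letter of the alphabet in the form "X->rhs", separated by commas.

A->BC, B->CA, C->AA

  step 0 ⇒ step 1: AAC ⇒ BC·BC·AA
    A ↦ BC
    C ↦ AA
    B ↦ CA  (constrained at step 1)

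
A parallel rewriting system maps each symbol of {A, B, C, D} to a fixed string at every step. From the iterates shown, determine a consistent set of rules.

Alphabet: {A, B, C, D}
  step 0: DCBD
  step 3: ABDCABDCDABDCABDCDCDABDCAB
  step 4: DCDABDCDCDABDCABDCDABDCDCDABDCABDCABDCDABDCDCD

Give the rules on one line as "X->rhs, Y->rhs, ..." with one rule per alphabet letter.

A->D, B->CD, C->DC, D->AB

  step 3 ⇒ step 4: ABDCABDCDABDCABDCDCDABDCAB ⇒ D·CD·AB·DC·D·CD·AB·DC·AB·D·CD·AB·DC·D·CD·AB·DC·AB·DC·AB·D·CD·AB·DC·D·CD
    A ↦ D
    B ↦ CD
    C ↦ DC
    D ↦ AB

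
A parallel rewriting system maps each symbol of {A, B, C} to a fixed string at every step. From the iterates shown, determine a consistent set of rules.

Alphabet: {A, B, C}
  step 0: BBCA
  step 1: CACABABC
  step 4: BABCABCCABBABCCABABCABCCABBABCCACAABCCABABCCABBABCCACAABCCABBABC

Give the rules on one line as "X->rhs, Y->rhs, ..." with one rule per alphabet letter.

A->ABC, B->CA, C->B

  step 0 ⇒ step 1: BBCA ⇒ CA·CA·B·ABC
    A ↦ ABC
    B ↦ CA
    C ↦ B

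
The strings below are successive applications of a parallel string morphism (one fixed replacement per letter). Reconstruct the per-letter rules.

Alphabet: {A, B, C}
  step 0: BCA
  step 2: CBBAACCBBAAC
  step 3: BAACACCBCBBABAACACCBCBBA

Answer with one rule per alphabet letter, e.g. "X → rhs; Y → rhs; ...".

A->CB, B->AC, C->BA

  step 2 ⇒ step 3: CBBAACCBBAAC ⇒ BA·AC·AC·CB·CB·BA·BA·AC·AC·CB·CB·BA
    A ↦ CB
    B ↦ AC
    C ↦ BA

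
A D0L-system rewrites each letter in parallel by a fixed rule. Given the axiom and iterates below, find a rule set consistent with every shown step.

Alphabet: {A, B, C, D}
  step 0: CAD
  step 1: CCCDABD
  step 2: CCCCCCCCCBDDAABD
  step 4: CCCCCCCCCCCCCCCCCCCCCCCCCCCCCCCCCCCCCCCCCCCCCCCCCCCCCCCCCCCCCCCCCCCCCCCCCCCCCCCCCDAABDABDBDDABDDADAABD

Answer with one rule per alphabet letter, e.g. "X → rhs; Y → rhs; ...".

A->DA, B->A, C->CCC, D->BD

  step 1 ⇒ step 2: CCCDABD ⇒ CCC·CCC·CCC·BD·DA·A·BD
    A ↦ DA
    B ↦ A
    C ↦ CCC
    D ↦ BD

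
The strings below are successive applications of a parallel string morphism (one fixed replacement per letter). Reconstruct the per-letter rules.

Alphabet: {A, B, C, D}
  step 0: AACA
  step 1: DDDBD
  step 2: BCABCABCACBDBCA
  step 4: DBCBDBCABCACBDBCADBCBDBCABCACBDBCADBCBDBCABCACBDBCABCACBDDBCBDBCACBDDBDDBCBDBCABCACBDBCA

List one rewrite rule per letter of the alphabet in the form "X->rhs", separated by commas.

A->D, B->CBD, C->DB, D->BCA

  step 1 ⇒ step 2: DDDBD ⇒ BCA·BCA·BCA·CBD·BCA
    B ↦ CBD
    D ↦ BCA
  step 0 ⇒ step 1: AACA ⇒ D·D·DB·D
    A ↦ D
  step 0 ⇒ step 1: AACA ⇒ D·D·DB·D
    C ↦ DB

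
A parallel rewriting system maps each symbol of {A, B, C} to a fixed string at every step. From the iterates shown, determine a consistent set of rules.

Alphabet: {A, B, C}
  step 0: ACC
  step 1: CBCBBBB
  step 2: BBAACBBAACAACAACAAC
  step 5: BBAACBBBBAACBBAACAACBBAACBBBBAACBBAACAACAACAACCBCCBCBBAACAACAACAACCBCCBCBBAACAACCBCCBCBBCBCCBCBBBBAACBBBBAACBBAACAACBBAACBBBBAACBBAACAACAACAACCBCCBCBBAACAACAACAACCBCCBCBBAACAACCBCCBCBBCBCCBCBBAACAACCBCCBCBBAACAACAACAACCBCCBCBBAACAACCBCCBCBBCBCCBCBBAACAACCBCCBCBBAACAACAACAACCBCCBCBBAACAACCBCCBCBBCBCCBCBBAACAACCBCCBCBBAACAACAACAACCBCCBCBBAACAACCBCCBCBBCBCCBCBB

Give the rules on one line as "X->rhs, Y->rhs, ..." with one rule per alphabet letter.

  step 1 ⇒ step 2: CBCBBBB ⇒ BB·AAC·BB·AAC·AAC·AAC·AAC
    B ↦ AAC
    C ↦ BB
  step 0 ⇒ step 1: ACC ⇒ CBC·BB·BB
    A ↦ CBC

A->CBC, B->AAC, C->BB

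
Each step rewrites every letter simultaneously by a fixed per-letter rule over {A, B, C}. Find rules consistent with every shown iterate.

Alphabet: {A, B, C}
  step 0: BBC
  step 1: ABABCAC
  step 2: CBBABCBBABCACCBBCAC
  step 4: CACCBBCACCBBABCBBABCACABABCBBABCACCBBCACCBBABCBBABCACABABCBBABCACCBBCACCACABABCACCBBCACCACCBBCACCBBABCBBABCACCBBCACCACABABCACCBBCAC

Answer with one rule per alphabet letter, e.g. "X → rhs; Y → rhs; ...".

  step 1 ⇒ step 2: ABABCAC ⇒ CBB·AB·CBB·AB·CAC·CBB·CAC
    A ↦ CBB
    B ↦ AB
    C ↦ CAC

A->CBB, B->AB, C->CAC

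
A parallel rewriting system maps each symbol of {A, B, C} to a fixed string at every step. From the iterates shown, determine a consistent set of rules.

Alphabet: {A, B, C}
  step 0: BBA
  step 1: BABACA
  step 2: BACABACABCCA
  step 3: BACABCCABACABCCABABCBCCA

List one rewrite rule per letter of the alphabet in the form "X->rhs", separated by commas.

  step 2 ⇒ step 3: BACABACABCCA ⇒ BA·CA·BC·CA·BA·CA·BC·CA·BA·BC·BC·CA
    A ↦ CA
    B ↦ BA
    C ↦ BC

A->CA, B->BA, C->BC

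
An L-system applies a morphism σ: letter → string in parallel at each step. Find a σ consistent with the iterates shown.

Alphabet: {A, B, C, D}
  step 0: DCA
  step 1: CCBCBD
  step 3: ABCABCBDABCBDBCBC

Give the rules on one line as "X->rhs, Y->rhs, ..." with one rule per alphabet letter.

  step 0 ⇒ step 1: DCA ⇒ CC·BC·BD
    A ↦ BD
    C ↦ BC
    D ↦ CC
    B ↦ A  (constrained at step 1)

A->BD, B->A, C->BC, D->CC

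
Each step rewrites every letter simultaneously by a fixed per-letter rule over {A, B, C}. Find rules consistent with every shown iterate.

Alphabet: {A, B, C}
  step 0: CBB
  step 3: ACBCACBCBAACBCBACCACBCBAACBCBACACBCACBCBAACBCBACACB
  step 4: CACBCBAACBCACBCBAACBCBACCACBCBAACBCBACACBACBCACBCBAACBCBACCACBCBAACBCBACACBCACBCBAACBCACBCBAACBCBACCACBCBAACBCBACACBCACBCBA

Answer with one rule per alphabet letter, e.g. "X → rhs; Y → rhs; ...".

A->C, B->CBA, C->ACB

  step 3 ⇒ step 4: ACBCACBCBAACBCBACCACBCBAACBCBACACBCACBCBAACBCBACACB ⇒ C·ACB·CBA·ACB·C·ACB·CBA·ACB·CBA·C·C·ACB·CBA·ACB·CBA·C·ACB·ACB·C·ACB·CBA·ACB·CBA·C·C·ACB·CBA·ACB·CBA·C·ACB·C·ACB·CBA·ACB·C·ACB·CBA·ACB·CBA·C·C·ACB·CBA·ACB·CBA·C·ACB·C·ACB·CBA
    A ↦ C
    B ↦ CBA
    C ↦ ACB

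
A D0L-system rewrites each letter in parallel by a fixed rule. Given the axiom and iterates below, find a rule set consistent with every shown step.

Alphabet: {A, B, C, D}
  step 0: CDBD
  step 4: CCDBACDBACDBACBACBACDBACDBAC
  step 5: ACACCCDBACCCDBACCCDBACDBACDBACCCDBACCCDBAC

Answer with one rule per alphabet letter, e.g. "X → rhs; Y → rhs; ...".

A->B, B->D, C->AC, D->CC

  step 4 ⇒ step 5: CCDBACDBACDBACBACBACDBACDBAC ⇒ AC·AC·CC·D·B·AC·CC·D·B·AC·CC·D·B·AC·D·B·AC·D·B·AC·CC·D·B·AC·CC·D·B·AC
    A ↦ B
    B ↦ D
    C ↦ AC
    D ↦ CC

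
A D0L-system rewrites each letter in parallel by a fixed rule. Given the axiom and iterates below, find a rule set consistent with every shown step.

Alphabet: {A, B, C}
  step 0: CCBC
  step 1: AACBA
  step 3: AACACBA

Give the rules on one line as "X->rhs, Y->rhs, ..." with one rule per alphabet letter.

A->C, B->CB, C->A

  step 0 ⇒ step 1: CCBC ⇒ A·A·CB·A
    B ↦ CB
    C ↦ A
    A ↦ C  (constrained at step 1)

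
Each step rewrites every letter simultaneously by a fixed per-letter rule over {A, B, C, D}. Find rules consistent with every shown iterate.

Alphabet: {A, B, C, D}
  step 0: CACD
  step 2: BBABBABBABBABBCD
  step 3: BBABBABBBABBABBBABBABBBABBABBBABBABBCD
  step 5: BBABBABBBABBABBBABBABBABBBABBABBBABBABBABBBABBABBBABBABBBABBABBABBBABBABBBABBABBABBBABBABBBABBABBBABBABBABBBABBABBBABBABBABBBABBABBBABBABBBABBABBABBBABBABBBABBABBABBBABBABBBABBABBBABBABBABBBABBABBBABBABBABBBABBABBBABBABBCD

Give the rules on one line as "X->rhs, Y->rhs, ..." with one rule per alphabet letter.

A->B, B->BBA, C->B, D->BCD

  step 2 ⇒ step 3: BBABBABBABBABBCD ⇒ BBA·BBA·B·BBA·BBA·B·BBA·BBA·B·BBA·BBA·B·BBA·BBA·B·BCD
    A ↦ B
    B ↦ BBA
    C ↦ B
    D ↦ BCD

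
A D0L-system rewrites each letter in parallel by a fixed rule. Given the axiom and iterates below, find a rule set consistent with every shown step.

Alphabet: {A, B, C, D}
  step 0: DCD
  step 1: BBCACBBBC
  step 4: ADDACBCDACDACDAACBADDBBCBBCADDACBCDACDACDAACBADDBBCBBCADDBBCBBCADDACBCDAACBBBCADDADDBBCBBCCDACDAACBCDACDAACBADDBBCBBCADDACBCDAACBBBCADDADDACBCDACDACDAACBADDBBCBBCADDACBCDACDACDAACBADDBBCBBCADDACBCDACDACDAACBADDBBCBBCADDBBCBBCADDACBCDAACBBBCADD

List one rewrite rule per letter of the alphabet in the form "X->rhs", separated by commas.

A->ADD, B->CDA, C->ACB, D->BBC

  step 0 ⇒ step 1: DCD ⇒ BBC·ACB·BBC
    C ↦ ACB
    D ↦ BBC
    A ↦ ADD  (constrained at step 1)
    B ↦ CDA  (constrained at step 1)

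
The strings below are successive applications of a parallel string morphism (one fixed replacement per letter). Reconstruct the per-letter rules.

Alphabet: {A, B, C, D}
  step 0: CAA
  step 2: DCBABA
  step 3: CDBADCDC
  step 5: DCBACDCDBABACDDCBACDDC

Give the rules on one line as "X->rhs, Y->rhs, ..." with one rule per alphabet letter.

  step 2 ⇒ step 3: DCBABA ⇒ CD·BA·D·C·D·C
    A ↦ C
    B ↦ D
    C ↦ BA
    D ↦ CD

A->C, B->D, C->BA, D->CD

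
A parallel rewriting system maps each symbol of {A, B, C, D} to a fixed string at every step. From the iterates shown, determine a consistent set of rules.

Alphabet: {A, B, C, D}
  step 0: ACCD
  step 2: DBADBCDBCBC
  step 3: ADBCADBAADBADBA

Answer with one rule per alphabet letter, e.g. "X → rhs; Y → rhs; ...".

A->BC, B->D, C->BA, D->A

  step 2 ⇒ step 3: DBADBCDBCBC ⇒ A·D·BC·A·D·BA·A·D·BA·D·BA
    A ↦ BC
    B ↦ D
    C ↦ BA
    D ↦ A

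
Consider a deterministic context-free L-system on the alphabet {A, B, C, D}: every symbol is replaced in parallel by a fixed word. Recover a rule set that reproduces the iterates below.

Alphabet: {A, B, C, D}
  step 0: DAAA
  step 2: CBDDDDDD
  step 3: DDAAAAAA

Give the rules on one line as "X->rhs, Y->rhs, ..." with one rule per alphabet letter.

  step 2 ⇒ step 3: CBDDDDDD ⇒ D·D·A·A·A·A·A·A
    B ↦ D
    C ↦ D
    D ↦ A
    A ↦ CB  (constrained at step 0)

A->CB, B->D, C->D, D->A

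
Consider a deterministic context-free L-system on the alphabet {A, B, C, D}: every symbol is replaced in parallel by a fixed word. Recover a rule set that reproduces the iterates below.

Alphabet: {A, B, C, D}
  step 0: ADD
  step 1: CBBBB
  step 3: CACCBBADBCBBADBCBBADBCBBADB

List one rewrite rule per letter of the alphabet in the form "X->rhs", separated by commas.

  step 0 ⇒ step 1: ADD ⇒ C·BB·BB
    A ↦ C
    D ↦ BB
    B ↦ ADB  (constrained at step 1)
    C ↦ CA  (constrained at step 1)

A->C, B->ADB, C->CA, D->BB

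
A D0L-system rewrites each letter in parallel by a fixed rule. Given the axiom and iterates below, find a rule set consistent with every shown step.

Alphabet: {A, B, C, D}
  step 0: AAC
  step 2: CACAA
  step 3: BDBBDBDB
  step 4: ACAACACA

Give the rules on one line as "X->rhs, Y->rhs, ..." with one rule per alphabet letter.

A->DB, B->A, C->B, D->C

  step 3 ⇒ step 4: BDBBDBDB ⇒ A·C·A·A·C·A·C·A
    B ↦ A
    D ↦ C
  step 2 ⇒ step 3: CACAA ⇒ B·DB·B·DB·DB
    A ↦ DB
  step 2 ⇒ step 3: CACAA ⇒ B·DB·B·DB·DB
    C ↦ B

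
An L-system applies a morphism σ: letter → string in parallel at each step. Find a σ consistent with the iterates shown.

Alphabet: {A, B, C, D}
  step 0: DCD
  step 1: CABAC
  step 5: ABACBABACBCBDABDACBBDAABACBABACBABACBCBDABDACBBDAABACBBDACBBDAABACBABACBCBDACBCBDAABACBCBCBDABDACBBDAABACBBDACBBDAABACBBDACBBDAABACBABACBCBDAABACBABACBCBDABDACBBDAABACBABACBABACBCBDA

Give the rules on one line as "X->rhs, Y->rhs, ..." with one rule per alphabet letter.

  step 0 ⇒ step 1: DCD ⇒ C·ABA·C
    C ↦ ABA
    D ↦ C
    A ↦ BDA  (constrained at step 1)
    B ↦ CB  (constrained at step 1)

A->BDA, B->CB, C->ABA, D->C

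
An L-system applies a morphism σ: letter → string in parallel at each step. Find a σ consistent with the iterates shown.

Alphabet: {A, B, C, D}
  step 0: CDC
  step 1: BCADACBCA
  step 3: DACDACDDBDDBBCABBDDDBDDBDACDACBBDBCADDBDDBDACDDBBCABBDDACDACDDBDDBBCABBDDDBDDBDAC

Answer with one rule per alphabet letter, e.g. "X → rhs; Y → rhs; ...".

A->BBD, B->DDB, C->BCA, D->DAC

  step 0 ⇒ step 1: CDC ⇒ BCA·DAC·BCA
    C ↦ BCA
    D ↦ DAC
    A ↦ BBD  (constrained at step 1)
    B ↦ DDB  (constrained at step 1)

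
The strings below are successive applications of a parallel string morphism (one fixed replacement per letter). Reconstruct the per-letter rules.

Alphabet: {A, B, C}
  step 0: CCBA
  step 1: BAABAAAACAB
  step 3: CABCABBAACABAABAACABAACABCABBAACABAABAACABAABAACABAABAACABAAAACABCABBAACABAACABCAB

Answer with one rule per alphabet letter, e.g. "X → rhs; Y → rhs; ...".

  step 0 ⇒ step 1: CCBA ⇒ BAA·BAA·AA·CAB
    A ↦ CAB
    B ↦ AA
    C ↦ BAA

A->CAB, B->AA, C->BAA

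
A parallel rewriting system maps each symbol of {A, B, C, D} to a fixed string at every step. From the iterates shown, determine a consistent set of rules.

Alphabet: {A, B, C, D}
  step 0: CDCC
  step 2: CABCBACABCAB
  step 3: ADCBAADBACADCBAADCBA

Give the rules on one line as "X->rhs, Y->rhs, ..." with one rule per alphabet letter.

  step 2 ⇒ step 3: CABCBACABCAB ⇒ AD·C·BA·AD·BA·C·AD·C·BA·AD·C·BA
    A ↦ C
    B ↦ BA
    C ↦ AD
    D ↦ AB  (constrained at step 0)

A->C, B->BA, C->AD, D->AB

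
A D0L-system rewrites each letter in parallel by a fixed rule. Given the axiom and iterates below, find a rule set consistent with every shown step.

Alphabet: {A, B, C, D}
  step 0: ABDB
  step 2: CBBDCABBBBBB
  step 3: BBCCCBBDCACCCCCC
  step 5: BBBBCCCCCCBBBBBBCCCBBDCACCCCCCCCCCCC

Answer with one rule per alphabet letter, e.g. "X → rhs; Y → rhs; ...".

A->DCA, B->C, C->BB, D->C

  step 2 ⇒ step 3: CBBDCABBBBBB ⇒ BB·C·C·C·BB·DCA·C·C·C·C·C·C
    A ↦ DCA
    B ↦ C
    C ↦ BB
    D ↦ C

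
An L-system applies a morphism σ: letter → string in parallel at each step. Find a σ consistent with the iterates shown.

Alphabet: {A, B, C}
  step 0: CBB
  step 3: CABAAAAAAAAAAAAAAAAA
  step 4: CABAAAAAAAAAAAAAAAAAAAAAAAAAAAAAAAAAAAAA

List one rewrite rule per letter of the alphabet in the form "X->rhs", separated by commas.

A->AA, B->A, C->CAB

  step 3 ⇒ step 4: CABAAAAAAAAAAAAAAAAA ⇒ CAB·AA·A·AA·AA·AA·AA·AA·AA·AA·AA·AA·AA·AA·AA·AA·AA·AA·AA·AA
    A ↦ AA
    B ↦ A
    C ↦ CAB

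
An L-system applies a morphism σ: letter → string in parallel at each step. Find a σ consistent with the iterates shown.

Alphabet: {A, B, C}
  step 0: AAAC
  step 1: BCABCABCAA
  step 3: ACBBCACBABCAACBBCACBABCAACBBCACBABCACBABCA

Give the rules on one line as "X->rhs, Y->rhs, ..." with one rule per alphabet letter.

A->BCA, B->CB, C->A

  step 0 ⇒ step 1: AAAC ⇒ BCA·BCA·BCA·A
    A ↦ BCA
    C ↦ A
    B ↦ CB  (constrained at step 1)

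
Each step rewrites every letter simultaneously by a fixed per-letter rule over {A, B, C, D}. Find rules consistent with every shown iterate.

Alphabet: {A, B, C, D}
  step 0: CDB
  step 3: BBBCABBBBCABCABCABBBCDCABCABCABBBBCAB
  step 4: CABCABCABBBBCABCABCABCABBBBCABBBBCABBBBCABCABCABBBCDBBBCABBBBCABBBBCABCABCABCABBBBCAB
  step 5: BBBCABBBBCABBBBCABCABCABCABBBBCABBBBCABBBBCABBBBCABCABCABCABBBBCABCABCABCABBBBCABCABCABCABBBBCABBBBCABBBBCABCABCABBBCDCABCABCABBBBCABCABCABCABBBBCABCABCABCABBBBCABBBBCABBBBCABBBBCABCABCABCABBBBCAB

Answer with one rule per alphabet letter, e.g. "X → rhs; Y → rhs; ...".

A->BB, B->CAB, C->B, D->BCD

  step 4 ⇒ step 5: CABCABCABBBBCABCABCABCABBBBCABBBBCABBBBCABCABCABBBCDBBBCABBBBCABBBBCABCABCABCABBBBCAB ⇒ B·BB·CAB·B·BB·CAB·B·BB·CAB·CAB·CAB·CAB·B·BB·CAB·B·BB·CAB·B·BB·CAB·B·BB·CAB·CAB·CAB·CAB·B·BB·CAB·CAB·CAB·CAB·B·BB·CAB·CAB·CAB·CAB·B·BB·CAB·B·BB·CAB·B·BB·CAB·CAB·CAB·B·BCD·CAB·CAB·CAB·B·BB·CAB·CAB·CAB·CAB·B·BB·CAB·CAB·CAB·CAB·B·BB·CAB·B·BB·CAB·B·BB·CAB·B·BB·CAB·CAB·CAB·CAB·B·BB·CAB
    A ↦ BB
    B ↦ CAB
    C ↦ B
    D ↦ BCD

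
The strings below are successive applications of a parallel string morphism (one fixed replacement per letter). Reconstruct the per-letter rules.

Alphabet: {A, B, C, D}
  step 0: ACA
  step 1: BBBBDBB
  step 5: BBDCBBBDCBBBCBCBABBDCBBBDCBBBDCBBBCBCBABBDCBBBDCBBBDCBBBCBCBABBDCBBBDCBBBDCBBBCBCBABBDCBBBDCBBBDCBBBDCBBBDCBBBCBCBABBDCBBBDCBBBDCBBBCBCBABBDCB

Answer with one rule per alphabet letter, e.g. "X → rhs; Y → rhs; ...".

  step 0 ⇒ step 1: ACA ⇒ BB·BBD·BB
    A ↦ BB
    C ↦ BBD
    B ↦ CB  (constrained at step 1)
    D ↦ A  (constrained at step 1)

A->BB, B->CB, C->BBD, D->A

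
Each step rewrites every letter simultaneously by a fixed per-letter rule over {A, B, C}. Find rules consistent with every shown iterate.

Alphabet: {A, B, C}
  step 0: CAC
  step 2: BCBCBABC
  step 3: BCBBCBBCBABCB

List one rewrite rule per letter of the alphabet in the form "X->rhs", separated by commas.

A->BA, B->BC, C->B

  step 2 ⇒ step 3: BCBCBABC ⇒ BC·B·BC·B·BC·BA·BC·B
    A ↦ BA
    B ↦ BC
    C ↦ B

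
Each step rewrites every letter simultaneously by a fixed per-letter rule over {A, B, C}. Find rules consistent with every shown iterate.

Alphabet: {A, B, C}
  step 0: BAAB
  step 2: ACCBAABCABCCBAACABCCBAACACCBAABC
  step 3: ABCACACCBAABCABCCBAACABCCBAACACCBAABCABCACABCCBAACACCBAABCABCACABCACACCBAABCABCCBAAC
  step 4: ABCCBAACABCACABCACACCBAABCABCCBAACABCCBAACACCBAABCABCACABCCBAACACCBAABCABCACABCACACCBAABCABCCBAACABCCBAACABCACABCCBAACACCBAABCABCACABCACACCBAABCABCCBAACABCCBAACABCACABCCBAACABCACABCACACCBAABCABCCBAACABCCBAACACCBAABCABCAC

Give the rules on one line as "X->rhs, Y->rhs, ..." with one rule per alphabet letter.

  step 3 ⇒ step 4: ABCACACCBAABCABCCBAACABCCBAACACCBAABCABCACABCCBAACACCBAABCABCACABCACACCBAABCABCCBAAC ⇒ ABC·CBA·AC·ABC·AC·ABC·AC·AC·CBA·ABC·ABC·CBA·AC·ABC·CBA·AC·AC·CBA·ABC·ABC·AC·ABC·CBA·AC·AC·CBA·ABC·ABC·AC·ABC·AC·AC·CBA·ABC·ABC·CBA·AC·ABC·CBA·AC·ABC·AC·ABC·CBA·AC·AC·CBA·ABC·ABC·AC·ABC·AC·AC·CBA·ABC·ABC·CBA·AC·ABC·CBA·AC·ABC·AC·ABC·CBA·AC·ABC·AC·ABC·AC·AC·CBA·ABC·ABC·CBA·AC·ABC·CBA·AC·AC·CBA·ABC·ABC·AC
    A ↦ ABC
    B ↦ CBA
    C ↦ AC

A->ABC, B->CBA, C->AC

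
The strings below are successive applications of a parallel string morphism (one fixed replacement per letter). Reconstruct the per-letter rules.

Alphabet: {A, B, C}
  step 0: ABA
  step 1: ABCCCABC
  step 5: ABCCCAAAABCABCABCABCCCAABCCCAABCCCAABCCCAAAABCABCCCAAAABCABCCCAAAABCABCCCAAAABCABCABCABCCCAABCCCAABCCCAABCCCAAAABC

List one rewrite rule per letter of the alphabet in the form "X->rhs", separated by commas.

A->ABC, B->CC, C->A

  step 0 ⇒ step 1: ABA ⇒ ABC·CC·ABC
    A ↦ ABC
    B ↦ CC
    C ↦ A  (constrained at step 1)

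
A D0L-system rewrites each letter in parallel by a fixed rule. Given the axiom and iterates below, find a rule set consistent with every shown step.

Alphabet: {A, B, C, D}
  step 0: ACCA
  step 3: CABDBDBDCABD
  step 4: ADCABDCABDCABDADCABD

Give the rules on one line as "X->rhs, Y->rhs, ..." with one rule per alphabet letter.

  step 3 ⇒ step 4: CABDBDBDCABD ⇒ A·D·CA·BD·CA·BD·CA·BD·A·D·CA·BD
    A ↦ D
    B ↦ CA
    C ↦ A
    D ↦ BD

A->D, B->CA, C->A, D->BD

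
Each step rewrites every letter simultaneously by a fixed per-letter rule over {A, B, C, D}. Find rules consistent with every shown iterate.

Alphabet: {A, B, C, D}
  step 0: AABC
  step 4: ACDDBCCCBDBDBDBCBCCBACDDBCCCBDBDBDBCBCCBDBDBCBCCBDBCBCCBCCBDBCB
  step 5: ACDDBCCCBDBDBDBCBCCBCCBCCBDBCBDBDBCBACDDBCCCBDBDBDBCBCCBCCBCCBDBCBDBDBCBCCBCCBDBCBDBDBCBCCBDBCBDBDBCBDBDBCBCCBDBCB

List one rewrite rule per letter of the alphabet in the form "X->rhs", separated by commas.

A->ACD, B->CB, C->DB, D->C

  step 4 ⇒ step 5: ACDDBCCCBDBDBDBCBCCBACDDBCCCBDBDBDBCBCCBDBDBCBCCBDBCBCCBCCBDBCB ⇒ ACD·DB·C·C·CB·DB·DB·DB·CB·C·CB·C·CB·C·CB·DB·CB·DB·DB·CB·ACD·DB·C·C·CB·DB·DB·DB·CB·C·CB·C·CB·C·CB·DB·CB·DB·DB·CB·C·CB·C·CB·DB·CB·DB·DB·CB·C·CB·DB·CB·DB·DB·CB·DB·DB·CB·C·CB·DB·CB
    A ↦ ACD
    B ↦ CB
    C ↦ DB
    D ↦ C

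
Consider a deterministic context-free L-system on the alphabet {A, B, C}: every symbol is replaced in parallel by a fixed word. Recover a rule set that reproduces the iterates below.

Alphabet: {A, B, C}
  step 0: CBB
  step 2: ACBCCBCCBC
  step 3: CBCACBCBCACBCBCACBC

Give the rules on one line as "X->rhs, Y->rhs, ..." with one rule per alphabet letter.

A->C, B->AC, C->BC

  step 2 ⇒ step 3: ACBCCBCCBC ⇒ C·BC·AC·BC·BC·AC·BC·BC·AC·BC
    A ↦ C
    B ↦ AC
    C ↦ BC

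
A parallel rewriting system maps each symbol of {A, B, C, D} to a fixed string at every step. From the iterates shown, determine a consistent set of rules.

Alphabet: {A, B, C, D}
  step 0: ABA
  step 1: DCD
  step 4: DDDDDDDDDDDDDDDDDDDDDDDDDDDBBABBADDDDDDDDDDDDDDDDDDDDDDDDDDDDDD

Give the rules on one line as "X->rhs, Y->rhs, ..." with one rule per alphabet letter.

A->D, B->C, C->BBA, D->DDD

  step 0 ⇒ step 1: ABA ⇒ D·C·D
    A ↦ D
    B ↦ C
    C ↦ BBA  (constrained at step 1)
    D ↦ DDD  (constrained at step 1)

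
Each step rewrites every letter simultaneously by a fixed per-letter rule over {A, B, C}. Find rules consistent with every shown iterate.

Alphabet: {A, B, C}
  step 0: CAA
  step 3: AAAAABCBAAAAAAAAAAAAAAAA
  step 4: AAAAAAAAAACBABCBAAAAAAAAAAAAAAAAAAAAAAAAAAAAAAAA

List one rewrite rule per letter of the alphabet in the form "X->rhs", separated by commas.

A->AA, B->CB, C->AB

  step 3 ⇒ step 4: AAAAABCBAAAAAAAAAAAAAAAA ⇒ AA·AA·AA·AA·AA·CB·AB·CB·AA·AA·AA·AA·AA·AA·AA·AA·AA·AA·AA·AA·AA·AA·AA·AA
    A ↦ AA
    B ↦ CB
    C ↦ AB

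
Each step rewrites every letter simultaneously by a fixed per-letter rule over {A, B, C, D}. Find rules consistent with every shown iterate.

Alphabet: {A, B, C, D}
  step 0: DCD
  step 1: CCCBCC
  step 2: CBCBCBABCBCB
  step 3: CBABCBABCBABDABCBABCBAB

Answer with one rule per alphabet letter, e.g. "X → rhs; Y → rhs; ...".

A->D, B->AB, C->CB, D->CC

  step 2 ⇒ step 3: CBCBCBABCBCB ⇒ CB·AB·CB·AB·CB·AB·D·AB·CB·AB·CB·AB
    A ↦ D
    B ↦ AB
    C ↦ CB
  step 0 ⇒ step 1: DCD ⇒ CC·CB·CC
    D ↦ CC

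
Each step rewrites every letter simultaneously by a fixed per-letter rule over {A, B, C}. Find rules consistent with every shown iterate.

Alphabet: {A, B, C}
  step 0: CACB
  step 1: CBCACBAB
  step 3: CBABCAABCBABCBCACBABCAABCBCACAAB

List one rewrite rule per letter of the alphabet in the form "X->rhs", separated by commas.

  step 0 ⇒ step 1: CACB ⇒ CB·CA·CB·AB
    A ↦ CA
    B ↦ AB
    C ↦ CB

A->CA, B->AB, C->CB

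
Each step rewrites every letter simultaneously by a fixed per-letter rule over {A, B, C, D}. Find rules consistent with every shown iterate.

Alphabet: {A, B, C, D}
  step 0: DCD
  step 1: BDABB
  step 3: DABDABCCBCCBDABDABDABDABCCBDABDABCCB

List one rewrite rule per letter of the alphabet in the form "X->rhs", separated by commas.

  step 0 ⇒ step 1: DCD ⇒ B·DAB·B
    C ↦ DAB
    D ↦ B
    A ↦ CC  (constrained at step 1)
    B ↦ CCB  (constrained at step 1)

A->CC, B->CCB, C->DAB, D->B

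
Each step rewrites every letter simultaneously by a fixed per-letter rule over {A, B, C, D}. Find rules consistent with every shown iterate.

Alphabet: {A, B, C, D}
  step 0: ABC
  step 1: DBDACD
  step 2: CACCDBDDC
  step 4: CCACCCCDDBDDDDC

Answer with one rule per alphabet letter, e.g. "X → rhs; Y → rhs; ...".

  step 1 ⇒ step 2: DBDACD ⇒ C·AC·C·DBD·D·C
    A ↦ DBD
    B ↦ AC
    C ↦ D
    D ↦ C

A->DBD, B->AC, C->D, D->C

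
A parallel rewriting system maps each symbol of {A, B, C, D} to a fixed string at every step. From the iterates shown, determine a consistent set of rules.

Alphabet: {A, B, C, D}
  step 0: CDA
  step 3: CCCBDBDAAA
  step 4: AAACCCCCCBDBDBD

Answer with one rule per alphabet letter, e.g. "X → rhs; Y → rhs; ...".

A->BD, B->C, C->A, D->CC

  step 3 ⇒ step 4: CCCBDBDAAA ⇒ A·A·A·C·CC·C·CC·BD·BD·BD
    A ↦ BD
    B ↦ C
    C ↦ A
    D ↦ CC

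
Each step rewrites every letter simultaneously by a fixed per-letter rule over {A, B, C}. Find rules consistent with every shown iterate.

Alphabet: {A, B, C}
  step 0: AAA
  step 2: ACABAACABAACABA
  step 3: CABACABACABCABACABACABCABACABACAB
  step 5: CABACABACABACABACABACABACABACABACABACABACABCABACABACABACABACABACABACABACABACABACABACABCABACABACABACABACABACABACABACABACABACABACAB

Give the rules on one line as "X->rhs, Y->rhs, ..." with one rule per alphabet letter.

  step 2 ⇒ step 3: ACABAACABAACABA ⇒ CAB·A·CAB·A·CAB·CAB·A·CAB·A·CAB·CAB·A·CAB·A·CAB
    A ↦ CAB
    B ↦ A
    C ↦ A

A->CAB, B->A, C->A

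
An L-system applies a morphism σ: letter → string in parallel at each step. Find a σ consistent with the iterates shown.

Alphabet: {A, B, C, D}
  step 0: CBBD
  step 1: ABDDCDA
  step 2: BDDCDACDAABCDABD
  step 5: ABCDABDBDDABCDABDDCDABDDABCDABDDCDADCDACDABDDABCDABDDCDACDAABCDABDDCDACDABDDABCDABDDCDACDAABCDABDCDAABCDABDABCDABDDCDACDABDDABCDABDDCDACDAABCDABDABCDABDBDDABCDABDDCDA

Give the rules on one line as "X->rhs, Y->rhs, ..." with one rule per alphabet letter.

  step 1 ⇒ step 2: ABDDCDA ⇒ BD·D·CDA·CDA·AB·CDA·BD
    A ↦ BD
    B ↦ D
    C ↦ AB
    D ↦ CDA

A->BD, B->D, C->AB, D->CDA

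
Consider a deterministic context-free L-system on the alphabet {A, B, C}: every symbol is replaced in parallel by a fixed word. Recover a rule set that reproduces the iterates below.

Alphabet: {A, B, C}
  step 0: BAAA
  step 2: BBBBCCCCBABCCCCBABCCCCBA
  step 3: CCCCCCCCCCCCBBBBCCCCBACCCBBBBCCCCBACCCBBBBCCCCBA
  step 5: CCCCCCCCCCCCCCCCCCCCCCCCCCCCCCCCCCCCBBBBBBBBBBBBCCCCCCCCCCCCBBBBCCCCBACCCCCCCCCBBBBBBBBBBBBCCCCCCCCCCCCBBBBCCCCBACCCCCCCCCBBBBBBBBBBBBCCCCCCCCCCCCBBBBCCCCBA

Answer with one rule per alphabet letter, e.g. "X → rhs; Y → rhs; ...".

  step 2 ⇒ step 3: BBBBCCCCBABCCCCBABCCCCBA ⇒ CCC·CCC·CCC·CCC·B·B·B·B·CCC·CBA·CCC·B·B·B·B·CCC·CBA·CCC·B·B·B·B·CCC·CBA
    A ↦ CBA
    B ↦ CCC
    C ↦ B

A->CBA, B->CCC, C->B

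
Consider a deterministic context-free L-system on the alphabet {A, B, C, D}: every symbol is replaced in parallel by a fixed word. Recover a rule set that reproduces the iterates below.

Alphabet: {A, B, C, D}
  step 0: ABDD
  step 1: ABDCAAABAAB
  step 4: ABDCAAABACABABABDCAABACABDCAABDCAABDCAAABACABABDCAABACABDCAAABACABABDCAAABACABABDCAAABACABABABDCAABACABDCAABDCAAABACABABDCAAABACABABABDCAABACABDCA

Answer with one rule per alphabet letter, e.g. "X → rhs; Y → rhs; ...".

  step 0 ⇒ step 1: ABDD ⇒ AB·DCA·AAB·AAB
    A ↦ AB
    B ↦ DCA
    D ↦ AAB
    C ↦ AC  (constrained at step 1)

A->AB, B->DCA, C->AC, D->AAB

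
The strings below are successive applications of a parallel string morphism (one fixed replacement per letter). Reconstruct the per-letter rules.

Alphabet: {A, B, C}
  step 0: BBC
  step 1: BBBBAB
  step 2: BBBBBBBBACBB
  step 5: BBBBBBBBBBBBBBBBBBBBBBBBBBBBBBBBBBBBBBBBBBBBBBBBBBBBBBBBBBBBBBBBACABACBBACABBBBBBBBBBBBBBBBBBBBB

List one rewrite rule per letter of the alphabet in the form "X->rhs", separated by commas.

  step 1 ⇒ step 2: BBBBAB ⇒ BB·BB·BB·BB·AC·BB
    A ↦ AC
    B ↦ BB
  step 0 ⇒ step 1: BBC ⇒ BB·BB·AB
    C ↦ AB

A->AC, B->BB, C->AB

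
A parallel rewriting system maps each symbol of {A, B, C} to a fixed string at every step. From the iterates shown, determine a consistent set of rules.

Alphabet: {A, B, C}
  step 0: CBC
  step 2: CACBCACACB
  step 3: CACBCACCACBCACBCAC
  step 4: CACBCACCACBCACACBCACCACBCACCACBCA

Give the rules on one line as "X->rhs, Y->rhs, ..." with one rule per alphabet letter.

  step 3 ⇒ step 4: CACBCACCACBCACBCAC ⇒ CA·CB·CA·C·CA·CB·CA·CA·CB·CA·C·CA·CB·CA·C·CA·CB·CA
    A ↦ CB
    B ↦ C
    C ↦ CA

A->CB, B->C, C->CA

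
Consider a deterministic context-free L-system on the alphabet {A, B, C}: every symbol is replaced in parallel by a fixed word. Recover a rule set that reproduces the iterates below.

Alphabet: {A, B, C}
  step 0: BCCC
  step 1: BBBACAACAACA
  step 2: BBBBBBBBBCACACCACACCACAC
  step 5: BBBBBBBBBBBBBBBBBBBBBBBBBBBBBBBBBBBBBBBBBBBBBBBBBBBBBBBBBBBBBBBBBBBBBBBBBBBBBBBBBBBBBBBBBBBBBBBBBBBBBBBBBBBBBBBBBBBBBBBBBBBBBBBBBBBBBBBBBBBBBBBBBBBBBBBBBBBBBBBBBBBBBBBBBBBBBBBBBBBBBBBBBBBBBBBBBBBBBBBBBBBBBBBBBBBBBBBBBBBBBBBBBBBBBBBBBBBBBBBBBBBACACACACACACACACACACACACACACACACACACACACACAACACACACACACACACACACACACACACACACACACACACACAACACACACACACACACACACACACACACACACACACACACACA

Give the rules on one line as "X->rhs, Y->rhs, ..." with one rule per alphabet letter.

  step 1 ⇒ step 2: BBBACAACAACA ⇒ BBB·BBB·BBB·C·ACA·C·C·ACA·C·C·ACA·C
    A ↦ C
    B ↦ BBB
    C ↦ ACA

A->C, B->BBB, C->ACA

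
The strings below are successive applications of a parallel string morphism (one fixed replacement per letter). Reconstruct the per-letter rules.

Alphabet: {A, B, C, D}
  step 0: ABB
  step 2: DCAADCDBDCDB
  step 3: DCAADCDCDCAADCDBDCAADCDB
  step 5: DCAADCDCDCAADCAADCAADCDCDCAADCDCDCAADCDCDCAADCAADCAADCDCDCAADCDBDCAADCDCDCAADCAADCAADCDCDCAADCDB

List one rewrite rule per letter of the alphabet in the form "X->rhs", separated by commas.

  step 2 ⇒ step 3: DCAADCDBDCDB ⇒ DC·AA·DC·DC·DC·AA·DC·DB·DC·AA·DC·DB
    A ↦ DC
    B ↦ DB
    C ↦ AA
    D ↦ DC

A->DC, B->DB, C->AA, D->DC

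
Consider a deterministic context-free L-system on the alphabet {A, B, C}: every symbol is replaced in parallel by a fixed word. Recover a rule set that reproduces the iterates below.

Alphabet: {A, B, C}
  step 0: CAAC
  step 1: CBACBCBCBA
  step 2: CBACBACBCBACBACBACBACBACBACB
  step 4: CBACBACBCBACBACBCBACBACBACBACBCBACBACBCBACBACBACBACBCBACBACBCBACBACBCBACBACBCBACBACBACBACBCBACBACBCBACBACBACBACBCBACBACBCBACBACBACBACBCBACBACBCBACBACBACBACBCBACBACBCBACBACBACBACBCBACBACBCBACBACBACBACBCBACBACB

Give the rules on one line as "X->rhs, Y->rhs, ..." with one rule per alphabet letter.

  step 1 ⇒ step 2: CBACBCBCBA ⇒ CBA·CBA·CB·CBA·CBA·CBA·CBA·CBA·CBA·CB
    A ↦ CB
    B ↦ CBA
    C ↦ CBA

A->CB, B->CBA, C->CBA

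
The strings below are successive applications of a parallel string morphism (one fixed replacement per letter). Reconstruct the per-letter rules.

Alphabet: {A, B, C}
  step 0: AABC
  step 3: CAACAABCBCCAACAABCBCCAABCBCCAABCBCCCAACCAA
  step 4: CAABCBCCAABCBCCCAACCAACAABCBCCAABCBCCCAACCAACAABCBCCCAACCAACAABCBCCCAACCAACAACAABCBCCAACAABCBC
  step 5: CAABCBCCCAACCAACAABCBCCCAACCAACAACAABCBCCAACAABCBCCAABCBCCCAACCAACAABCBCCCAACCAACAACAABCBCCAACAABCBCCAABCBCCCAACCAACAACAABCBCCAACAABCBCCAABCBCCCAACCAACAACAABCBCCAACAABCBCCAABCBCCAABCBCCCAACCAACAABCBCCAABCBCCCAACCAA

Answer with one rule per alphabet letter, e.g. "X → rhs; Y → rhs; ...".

A->BC, B->C, C->CAA

  step 4 ⇒ step 5: CAABCBCCAABCBCCCAACCAACAABCBCCAABCBCCCAACCAACAABCBCCCAACCAACAABCBCCCAACCAACAACAABCBCCAACAABCBC ⇒ CAA·BC·BC·C·CAA·C·CAA·CAA·BC·BC·C·CAA·C·CAA·CAA·CAA·BC·BC·CAA·CAA·BC·BC·CAA·BC·BC·C·CAA·C·CAA·CAA·BC·BC·C·CAA·C·CAA·CAA·CAA·BC·BC·CAA·CAA·BC·BC·CAA·BC·BC·C·CAA·C·CAA·CAA·CAA·BC·BC·CAA·CAA·BC·BC·CAA·BC·BC·C·CAA·C·CAA·CAA·CAA·BC·BC·CAA·CAA·BC·BC·CAA·BC·BC·CAA·BC·BC·C·CAA·C·CAA·CAA·BC·BC·CAA·BC·BC·C·CAA·C·CAA
    A ↦ BC
    B ↦ C
    C ↦ CAA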